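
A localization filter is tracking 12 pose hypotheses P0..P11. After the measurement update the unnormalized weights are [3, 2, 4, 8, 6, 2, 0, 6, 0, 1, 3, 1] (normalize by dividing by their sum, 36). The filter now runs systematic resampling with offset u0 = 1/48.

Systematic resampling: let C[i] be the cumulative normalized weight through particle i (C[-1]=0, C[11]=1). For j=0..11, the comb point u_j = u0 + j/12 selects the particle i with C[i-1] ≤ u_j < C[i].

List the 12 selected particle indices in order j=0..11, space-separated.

C = [1/12, 5/36, 1/4, 17/36, 23/36, 25/36, 25/36, 31/36, 31/36, 8/9, 35/36, 1]
j=0: u_0=1/48 ∈ [0, 1/12) → index 0
j=1: u_1=5/48 ∈ [1/12, 5/36) → index 1
j=2: u_2=3/16 ∈ [5/36, 1/4) → index 2
j=3: u_3=13/48 ∈ [1/4, 17/36) → index 3
j=4: u_4=17/48 ∈ [1/4, 17/36) → index 3
j=5: u_5=7/16 ∈ [1/4, 17/36) → index 3
j=6: u_6=25/48 ∈ [17/36, 23/36) → index 4
j=7: u_7=29/48 ∈ [17/36, 23/36) → index 4
j=8: u_8=11/16 ∈ [23/36, 25/36) → index 5
j=9: u_9=37/48 ∈ [25/36, 31/36) → index 7
j=10: u_10=41/48 ∈ [25/36, 31/36) → index 7
j=11: u_11=15/16 ∈ [8/9, 35/36) → index 10

0 1 2 3 3 3 4 4 5 7 7 10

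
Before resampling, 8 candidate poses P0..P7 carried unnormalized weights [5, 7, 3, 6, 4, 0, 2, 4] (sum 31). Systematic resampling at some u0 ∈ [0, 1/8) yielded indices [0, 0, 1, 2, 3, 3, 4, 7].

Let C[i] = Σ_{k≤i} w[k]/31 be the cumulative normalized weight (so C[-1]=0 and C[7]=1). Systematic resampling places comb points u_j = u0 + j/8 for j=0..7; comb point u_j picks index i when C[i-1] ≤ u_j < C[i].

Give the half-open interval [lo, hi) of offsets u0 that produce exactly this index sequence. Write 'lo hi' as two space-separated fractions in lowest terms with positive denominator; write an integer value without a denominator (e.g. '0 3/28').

C = [5/31, 12/31, 15/31, 21/31, 25/31, 25/31, 27/31, 1]
j=0 picked index 0: u0 ∈ [0, 5/31)
j=1 picked index 0: u0 ∈ [-1/8, 9/248)
j=2 picked index 1: u0 ∈ [-11/124, 17/124)
j=3 picked index 2: u0 ∈ [3/248, 27/248)
j=4 picked index 3: u0 ∈ [-1/62, 11/62)
j=5 picked index 3: u0 ∈ [-35/248, 13/248)
j=6 picked index 4: u0 ∈ [-9/124, 7/124)
j=7 picked index 7: u0 ∈ [-1/248, 1/8)
intersection: [3/248, 9/248)

3/248 9/248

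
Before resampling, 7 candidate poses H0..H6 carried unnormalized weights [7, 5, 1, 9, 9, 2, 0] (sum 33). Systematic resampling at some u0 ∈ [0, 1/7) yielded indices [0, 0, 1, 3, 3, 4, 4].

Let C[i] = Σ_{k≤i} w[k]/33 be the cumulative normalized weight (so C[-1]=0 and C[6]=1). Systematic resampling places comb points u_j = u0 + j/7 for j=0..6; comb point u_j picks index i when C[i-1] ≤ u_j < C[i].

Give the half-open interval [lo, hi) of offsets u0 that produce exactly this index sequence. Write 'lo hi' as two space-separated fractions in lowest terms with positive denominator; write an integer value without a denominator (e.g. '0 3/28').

C = [7/33, 4/11, 13/33, 2/3, 31/33, 1, 1]
j=0 picked index 0: u0 ∈ [0, 7/33)
j=1 picked index 0: u0 ∈ [-1/7, 16/231)
j=2 picked index 1: u0 ∈ [-17/231, 6/77)
j=3 picked index 3: u0 ∈ [-8/231, 5/21)
j=4 picked index 3: u0 ∈ [-41/231, 2/21)
j=5 picked index 4: u0 ∈ [-1/21, 52/231)
j=6 picked index 4: u0 ∈ [-4/21, 19/231)
intersection: [0, 16/231)

0 16/231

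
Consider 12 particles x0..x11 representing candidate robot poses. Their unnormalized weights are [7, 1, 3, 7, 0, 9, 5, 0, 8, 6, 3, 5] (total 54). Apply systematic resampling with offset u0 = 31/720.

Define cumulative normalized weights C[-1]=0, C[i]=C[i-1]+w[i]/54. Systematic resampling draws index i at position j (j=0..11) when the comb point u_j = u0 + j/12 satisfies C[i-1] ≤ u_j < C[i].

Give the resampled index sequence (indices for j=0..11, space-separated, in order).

C = [7/54, 4/27, 11/54, 1/3, 1/3, 1/2, 16/27, 16/27, 20/27, 23/27, 49/54, 1]
j=0: u_0=31/720 ∈ [0, 7/54) → index 0
j=1: u_1=91/720 ∈ [0, 7/54) → index 0
j=2: u_2=151/720 ∈ [11/54, 1/3) → index 3
j=3: u_3=211/720 ∈ [11/54, 1/3) → index 3
j=4: u_4=271/720 ∈ [1/3, 1/2) → index 5
j=5: u_5=331/720 ∈ [1/3, 1/2) → index 5
j=6: u_6=391/720 ∈ [1/2, 16/27) → index 6
j=7: u_7=451/720 ∈ [16/27, 20/27) → index 8
j=8: u_8=511/720 ∈ [16/27, 20/27) → index 8
j=9: u_9=571/720 ∈ [20/27, 23/27) → index 9
j=10: u_10=631/720 ∈ [23/27, 49/54) → index 10
j=11: u_11=691/720 ∈ [49/54, 1) → index 11

0 0 3 3 5 5 6 8 8 9 10 11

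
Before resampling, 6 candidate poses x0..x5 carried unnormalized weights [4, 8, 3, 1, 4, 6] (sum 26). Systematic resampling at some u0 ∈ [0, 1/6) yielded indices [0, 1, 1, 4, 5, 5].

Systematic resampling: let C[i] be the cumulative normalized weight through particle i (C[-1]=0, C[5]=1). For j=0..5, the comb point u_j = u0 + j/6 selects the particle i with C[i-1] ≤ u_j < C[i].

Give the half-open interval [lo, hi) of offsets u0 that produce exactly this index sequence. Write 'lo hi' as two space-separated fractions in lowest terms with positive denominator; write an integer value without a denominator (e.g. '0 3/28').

C = [2/13, 6/13, 15/26, 8/13, 10/13, 1]
j=0 picked index 0: u0 ∈ [0, 2/13)
j=1 picked index 1: u0 ∈ [-1/78, 23/78)
j=2 picked index 1: u0 ∈ [-7/39, 5/39)
j=3 picked index 4: u0 ∈ [3/26, 7/26)
j=4 picked index 5: u0 ∈ [4/39, 1/3)
j=5 picked index 5: u0 ∈ [-5/78, 1/6)
intersection: [3/26, 5/39)

3/26 5/39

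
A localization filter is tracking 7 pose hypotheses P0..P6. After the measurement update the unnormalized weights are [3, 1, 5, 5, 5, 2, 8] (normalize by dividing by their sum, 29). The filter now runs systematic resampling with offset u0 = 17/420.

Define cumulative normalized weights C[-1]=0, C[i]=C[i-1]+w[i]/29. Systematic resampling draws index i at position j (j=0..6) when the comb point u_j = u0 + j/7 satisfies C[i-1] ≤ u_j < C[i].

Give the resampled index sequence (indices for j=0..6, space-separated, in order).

0 2 3 3 4 6 6

C = [3/29, 4/29, 9/29, 14/29, 19/29, 21/29, 1]
j=0: u_0=17/420 ∈ [0, 3/29) → index 0
j=1: u_1=11/60 ∈ [4/29, 9/29) → index 2
j=2: u_2=137/420 ∈ [9/29, 14/29) → index 3
j=3: u_3=197/420 ∈ [9/29, 14/29) → index 3
j=4: u_4=257/420 ∈ [14/29, 19/29) → index 4
j=5: u_5=317/420 ∈ [21/29, 1) → index 6
j=6: u_6=377/420 ∈ [21/29, 1) → index 6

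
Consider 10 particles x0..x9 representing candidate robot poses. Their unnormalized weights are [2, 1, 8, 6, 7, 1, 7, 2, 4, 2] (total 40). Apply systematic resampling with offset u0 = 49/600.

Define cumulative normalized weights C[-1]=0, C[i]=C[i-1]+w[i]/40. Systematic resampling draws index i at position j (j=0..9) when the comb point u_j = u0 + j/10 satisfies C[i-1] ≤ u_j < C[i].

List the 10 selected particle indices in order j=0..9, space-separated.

2 2 3 3 4 4 6 6 8 9

C = [1/20, 3/40, 11/40, 17/40, 3/5, 5/8, 4/5, 17/20, 19/20, 1]
j=0: u_0=49/600 ∈ [3/40, 11/40) → index 2
j=1: u_1=109/600 ∈ [3/40, 11/40) → index 2
j=2: u_2=169/600 ∈ [11/40, 17/40) → index 3
j=3: u_3=229/600 ∈ [11/40, 17/40) → index 3
j=4: u_4=289/600 ∈ [17/40, 3/5) → index 4
j=5: u_5=349/600 ∈ [17/40, 3/5) → index 4
j=6: u_6=409/600 ∈ [5/8, 4/5) → index 6
j=7: u_7=469/600 ∈ [5/8, 4/5) → index 6
j=8: u_8=529/600 ∈ [17/20, 19/20) → index 8
j=9: u_9=589/600 ∈ [19/20, 1) → index 9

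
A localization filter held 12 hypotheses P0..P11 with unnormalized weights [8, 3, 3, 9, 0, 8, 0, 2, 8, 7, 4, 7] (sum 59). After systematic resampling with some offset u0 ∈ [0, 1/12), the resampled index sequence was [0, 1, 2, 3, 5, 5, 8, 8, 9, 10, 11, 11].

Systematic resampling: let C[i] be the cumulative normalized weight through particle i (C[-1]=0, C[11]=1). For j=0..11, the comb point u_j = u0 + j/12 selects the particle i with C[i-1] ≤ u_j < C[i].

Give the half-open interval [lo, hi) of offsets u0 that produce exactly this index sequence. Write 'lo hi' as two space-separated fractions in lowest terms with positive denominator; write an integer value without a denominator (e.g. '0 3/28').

C = [8/59, 11/59, 14/59, 23/59, 23/59, 31/59, 31/59, 33/59, 41/59, 48/59, 52/59, 1]
j=0 picked index 0: u0 ∈ [0, 8/59)
j=1 picked index 1: u0 ∈ [37/708, 73/708)
j=2 picked index 2: u0 ∈ [7/354, 25/354)
j=3 picked index 3: u0 ∈ [-3/236, 33/236)
j=4 picked index 5: u0 ∈ [10/177, 34/177)
j=5 picked index 5: u0 ∈ [-19/708, 77/708)
j=6 picked index 8: u0 ∈ [7/118, 23/118)
j=7 picked index 8: u0 ∈ [-17/708, 79/708)
j=8 picked index 9: u0 ∈ [5/177, 26/177)
j=9 picked index 10: u0 ∈ [15/236, 31/236)
j=10 picked index 11: u0 ∈ [17/354, 1/6)
j=11 picked index 11: u0 ∈ [-25/708, 1/12)
intersection: [15/236, 25/354)

15/236 25/354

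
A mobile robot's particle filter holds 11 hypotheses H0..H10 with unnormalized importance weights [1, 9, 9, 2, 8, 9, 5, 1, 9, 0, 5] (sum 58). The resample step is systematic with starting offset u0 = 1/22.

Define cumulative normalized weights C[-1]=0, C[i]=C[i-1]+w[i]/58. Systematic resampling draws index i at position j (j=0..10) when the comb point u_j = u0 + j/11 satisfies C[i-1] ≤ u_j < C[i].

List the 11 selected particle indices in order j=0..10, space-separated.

1 1 2 2 4 5 5 6 8 8 10

C = [1/58, 5/29, 19/58, 21/58, 1/2, 19/29, 43/58, 22/29, 53/58, 53/58, 1]
j=0: u_0=1/22 ∈ [1/58, 5/29) → index 1
j=1: u_1=3/22 ∈ [1/58, 5/29) → index 1
j=2: u_2=5/22 ∈ [5/29, 19/58) → index 2
j=3: u_3=7/22 ∈ [5/29, 19/58) → index 2
j=4: u_4=9/22 ∈ [21/58, 1/2) → index 4
j=5: u_5=1/2 ∈ [1/2, 19/29) → index 5
j=6: u_6=13/22 ∈ [1/2, 19/29) → index 5
j=7: u_7=15/22 ∈ [19/29, 43/58) → index 6
j=8: u_8=17/22 ∈ [22/29, 53/58) → index 8
j=9: u_9=19/22 ∈ [22/29, 53/58) → index 8
j=10: u_10=21/22 ∈ [53/58, 1) → index 10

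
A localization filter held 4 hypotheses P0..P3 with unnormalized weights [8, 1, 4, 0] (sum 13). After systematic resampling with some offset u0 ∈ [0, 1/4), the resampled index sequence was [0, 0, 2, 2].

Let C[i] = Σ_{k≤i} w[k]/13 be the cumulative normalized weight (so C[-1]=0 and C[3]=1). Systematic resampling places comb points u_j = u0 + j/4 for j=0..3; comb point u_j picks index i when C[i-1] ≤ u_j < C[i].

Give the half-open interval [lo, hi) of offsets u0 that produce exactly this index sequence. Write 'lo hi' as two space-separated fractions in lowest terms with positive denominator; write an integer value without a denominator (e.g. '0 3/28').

5/26 1/4

C = [8/13, 9/13, 1, 1]
j=0 picked index 0: u0 ∈ [0, 8/13)
j=1 picked index 0: u0 ∈ [-1/4, 19/52)
j=2 picked index 2: u0 ∈ [5/26, 1/2)
j=3 picked index 2: u0 ∈ [-3/52, 1/4)
intersection: [5/26, 1/4)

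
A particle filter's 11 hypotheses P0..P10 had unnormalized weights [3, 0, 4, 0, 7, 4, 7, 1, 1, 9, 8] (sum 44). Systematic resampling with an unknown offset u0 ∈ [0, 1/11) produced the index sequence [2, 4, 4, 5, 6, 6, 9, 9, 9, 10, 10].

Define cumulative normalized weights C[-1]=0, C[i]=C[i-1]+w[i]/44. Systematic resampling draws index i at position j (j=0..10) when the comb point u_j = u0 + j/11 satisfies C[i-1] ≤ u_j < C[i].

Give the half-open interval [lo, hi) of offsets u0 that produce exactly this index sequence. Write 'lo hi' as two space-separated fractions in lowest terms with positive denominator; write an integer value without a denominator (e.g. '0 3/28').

C = [3/44, 3/44, 7/44, 7/44, 7/22, 9/22, 25/44, 13/22, 27/44, 9/11, 1]
j=0 picked index 2: u0 ∈ [3/44, 7/44)
j=1 picked index 4: u0 ∈ [3/44, 5/22)
j=2 picked index 4: u0 ∈ [-1/44, 3/22)
j=3 picked index 5: u0 ∈ [1/22, 3/22)
j=4 picked index 6: u0 ∈ [1/22, 9/44)
j=5 picked index 6: u0 ∈ [-1/22, 5/44)
j=6 picked index 9: u0 ∈ [3/44, 3/11)
j=7 picked index 9: u0 ∈ [-1/44, 2/11)
j=8 picked index 9: u0 ∈ [-5/44, 1/11)
j=9 picked index 10: u0 ∈ [0, 2/11)
j=10 picked index 10: u0 ∈ [-1/11, 1/11)
intersection: [3/44, 1/11)

3/44 1/11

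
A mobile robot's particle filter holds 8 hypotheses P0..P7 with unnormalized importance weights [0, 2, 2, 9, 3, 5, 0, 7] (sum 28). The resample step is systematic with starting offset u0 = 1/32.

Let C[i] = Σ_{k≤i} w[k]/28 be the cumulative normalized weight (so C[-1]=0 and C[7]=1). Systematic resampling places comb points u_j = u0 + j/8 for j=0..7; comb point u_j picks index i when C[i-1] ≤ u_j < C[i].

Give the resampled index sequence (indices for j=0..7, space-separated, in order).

1 3 3 3 4 5 7 7

C = [0, 1/14, 1/7, 13/28, 4/7, 3/4, 3/4, 1]
j=0: u_0=1/32 ∈ [0, 1/14) → index 1
j=1: u_1=5/32 ∈ [1/7, 13/28) → index 3
j=2: u_2=9/32 ∈ [1/7, 13/28) → index 3
j=3: u_3=13/32 ∈ [1/7, 13/28) → index 3
j=4: u_4=17/32 ∈ [13/28, 4/7) → index 4
j=5: u_5=21/32 ∈ [4/7, 3/4) → index 5
j=6: u_6=25/32 ∈ [3/4, 1) → index 7
j=7: u_7=29/32 ∈ [3/4, 1) → index 7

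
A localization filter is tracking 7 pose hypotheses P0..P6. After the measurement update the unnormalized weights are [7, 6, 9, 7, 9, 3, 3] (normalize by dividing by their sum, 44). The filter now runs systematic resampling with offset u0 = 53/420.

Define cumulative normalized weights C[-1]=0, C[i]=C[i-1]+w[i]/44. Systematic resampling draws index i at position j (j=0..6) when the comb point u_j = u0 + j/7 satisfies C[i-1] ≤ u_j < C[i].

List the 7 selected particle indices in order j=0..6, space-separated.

0 1 2 3 4 4 6

C = [7/44, 13/44, 1/2, 29/44, 19/22, 41/44, 1]
j=0: u_0=53/420 ∈ [0, 7/44) → index 0
j=1: u_1=113/420 ∈ [7/44, 13/44) → index 1
j=2: u_2=173/420 ∈ [13/44, 1/2) → index 2
j=3: u_3=233/420 ∈ [1/2, 29/44) → index 3
j=4: u_4=293/420 ∈ [29/44, 19/22) → index 4
j=5: u_5=353/420 ∈ [29/44, 19/22) → index 4
j=6: u_6=59/60 ∈ [41/44, 1) → index 6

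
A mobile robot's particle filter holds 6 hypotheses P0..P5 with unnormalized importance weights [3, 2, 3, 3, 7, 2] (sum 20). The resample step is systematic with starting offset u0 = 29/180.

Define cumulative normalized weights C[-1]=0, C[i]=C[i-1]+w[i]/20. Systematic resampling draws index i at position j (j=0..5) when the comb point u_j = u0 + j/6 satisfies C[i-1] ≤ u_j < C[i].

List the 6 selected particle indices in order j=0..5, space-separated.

1 2 3 4 4 5

C = [3/20, 1/4, 2/5, 11/20, 9/10, 1]
j=0: u_0=29/180 ∈ [3/20, 1/4) → index 1
j=1: u_1=59/180 ∈ [1/4, 2/5) → index 2
j=2: u_2=89/180 ∈ [2/5, 11/20) → index 3
j=3: u_3=119/180 ∈ [11/20, 9/10) → index 4
j=4: u_4=149/180 ∈ [11/20, 9/10) → index 4
j=5: u_5=179/180 ∈ [9/10, 1) → index 5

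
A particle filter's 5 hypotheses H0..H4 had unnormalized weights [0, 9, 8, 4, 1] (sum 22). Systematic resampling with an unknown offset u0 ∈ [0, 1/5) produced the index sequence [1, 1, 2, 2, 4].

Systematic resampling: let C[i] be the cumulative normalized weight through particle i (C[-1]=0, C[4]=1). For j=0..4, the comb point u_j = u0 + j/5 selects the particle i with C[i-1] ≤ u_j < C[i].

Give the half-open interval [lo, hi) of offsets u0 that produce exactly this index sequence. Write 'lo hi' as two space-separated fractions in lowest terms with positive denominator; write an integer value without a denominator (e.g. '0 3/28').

17/110 19/110

C = [0, 9/22, 17/22, 21/22, 1]
j=0 picked index 1: u0 ∈ [0, 9/22)
j=1 picked index 1: u0 ∈ [-1/5, 23/110)
j=2 picked index 2: u0 ∈ [1/110, 41/110)
j=3 picked index 2: u0 ∈ [-21/110, 19/110)
j=4 picked index 4: u0 ∈ [17/110, 1/5)
intersection: [17/110, 19/110)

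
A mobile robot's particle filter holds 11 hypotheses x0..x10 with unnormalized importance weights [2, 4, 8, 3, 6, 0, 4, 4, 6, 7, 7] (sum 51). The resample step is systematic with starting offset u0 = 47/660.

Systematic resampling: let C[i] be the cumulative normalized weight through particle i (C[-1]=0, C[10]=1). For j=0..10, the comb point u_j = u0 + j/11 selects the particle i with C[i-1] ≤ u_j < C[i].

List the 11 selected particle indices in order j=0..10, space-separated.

C = [2/51, 2/17, 14/51, 1/3, 23/51, 23/51, 9/17, 31/51, 37/51, 44/51, 1]
j=0: u_0=47/660 ∈ [2/51, 2/17) → index 1
j=1: u_1=107/660 ∈ [2/17, 14/51) → index 2
j=2: u_2=167/660 ∈ [2/17, 14/51) → index 2
j=3: u_3=227/660 ∈ [1/3, 23/51) → index 4
j=4: u_4=287/660 ∈ [1/3, 23/51) → index 4
j=5: u_5=347/660 ∈ [23/51, 9/17) → index 6
j=6: u_6=37/60 ∈ [31/51, 37/51) → index 8
j=7: u_7=467/660 ∈ [31/51, 37/51) → index 8
j=8: u_8=527/660 ∈ [37/51, 44/51) → index 9
j=9: u_9=587/660 ∈ [44/51, 1) → index 10
j=10: u_10=647/660 ∈ [44/51, 1) → index 10

1 2 2 4 4 6 8 8 9 10 10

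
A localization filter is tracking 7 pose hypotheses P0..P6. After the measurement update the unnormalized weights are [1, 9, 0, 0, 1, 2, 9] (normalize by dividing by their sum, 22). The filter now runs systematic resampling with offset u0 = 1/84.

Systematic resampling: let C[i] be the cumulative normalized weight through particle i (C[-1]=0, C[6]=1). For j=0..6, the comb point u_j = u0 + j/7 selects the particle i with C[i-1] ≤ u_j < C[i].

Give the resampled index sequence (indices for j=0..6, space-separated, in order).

0 1 1 1 5 6 6

C = [1/22, 5/11, 5/11, 5/11, 1/2, 13/22, 1]
j=0: u_0=1/84 ∈ [0, 1/22) → index 0
j=1: u_1=13/84 ∈ [1/22, 5/11) → index 1
j=2: u_2=25/84 ∈ [1/22, 5/11) → index 1
j=3: u_3=37/84 ∈ [1/22, 5/11) → index 1
j=4: u_4=7/12 ∈ [1/2, 13/22) → index 5
j=5: u_5=61/84 ∈ [13/22, 1) → index 6
j=6: u_6=73/84 ∈ [13/22, 1) → index 6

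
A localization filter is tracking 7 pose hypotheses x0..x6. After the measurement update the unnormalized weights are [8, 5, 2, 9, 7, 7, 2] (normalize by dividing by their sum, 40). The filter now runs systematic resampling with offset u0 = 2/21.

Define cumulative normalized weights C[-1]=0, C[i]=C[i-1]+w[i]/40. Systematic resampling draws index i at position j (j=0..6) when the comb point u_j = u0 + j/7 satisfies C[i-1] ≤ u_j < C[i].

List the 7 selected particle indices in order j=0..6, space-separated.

0 1 3 3 4 5 6

C = [1/5, 13/40, 3/8, 3/5, 31/40, 19/20, 1]
j=0: u_0=2/21 ∈ [0, 1/5) → index 0
j=1: u_1=5/21 ∈ [1/5, 13/40) → index 1
j=2: u_2=8/21 ∈ [3/8, 3/5) → index 3
j=3: u_3=11/21 ∈ [3/8, 3/5) → index 3
j=4: u_4=2/3 ∈ [3/5, 31/40) → index 4
j=5: u_5=17/21 ∈ [31/40, 19/20) → index 5
j=6: u_6=20/21 ∈ [19/20, 1) → index 6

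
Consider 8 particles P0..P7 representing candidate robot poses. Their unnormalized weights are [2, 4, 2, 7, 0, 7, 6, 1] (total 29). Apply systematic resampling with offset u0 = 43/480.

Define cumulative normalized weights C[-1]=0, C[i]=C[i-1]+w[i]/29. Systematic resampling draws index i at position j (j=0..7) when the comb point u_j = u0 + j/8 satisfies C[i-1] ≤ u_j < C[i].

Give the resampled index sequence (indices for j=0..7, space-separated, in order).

1 2 3 3 5 5 6 6

C = [2/29, 6/29, 8/29, 15/29, 15/29, 22/29, 28/29, 1]
j=0: u_0=43/480 ∈ [2/29, 6/29) → index 1
j=1: u_1=103/480 ∈ [6/29, 8/29) → index 2
j=2: u_2=163/480 ∈ [8/29, 15/29) → index 3
j=3: u_3=223/480 ∈ [8/29, 15/29) → index 3
j=4: u_4=283/480 ∈ [15/29, 22/29) → index 5
j=5: u_5=343/480 ∈ [15/29, 22/29) → index 5
j=6: u_6=403/480 ∈ [22/29, 28/29) → index 6
j=7: u_7=463/480 ∈ [22/29, 28/29) → index 6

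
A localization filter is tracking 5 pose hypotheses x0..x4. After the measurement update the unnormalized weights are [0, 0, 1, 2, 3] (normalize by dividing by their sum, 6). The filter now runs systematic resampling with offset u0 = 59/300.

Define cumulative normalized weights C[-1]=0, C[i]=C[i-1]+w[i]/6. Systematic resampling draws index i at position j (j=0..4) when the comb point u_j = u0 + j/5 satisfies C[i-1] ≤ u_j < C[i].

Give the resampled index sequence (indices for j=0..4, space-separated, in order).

3 3 4 4 4

C = [0, 0, 1/6, 1/2, 1]
j=0: u_0=59/300 ∈ [1/6, 1/2) → index 3
j=1: u_1=119/300 ∈ [1/6, 1/2) → index 3
j=2: u_2=179/300 ∈ [1/2, 1) → index 4
j=3: u_3=239/300 ∈ [1/2, 1) → index 4
j=4: u_4=299/300 ∈ [1/2, 1) → index 4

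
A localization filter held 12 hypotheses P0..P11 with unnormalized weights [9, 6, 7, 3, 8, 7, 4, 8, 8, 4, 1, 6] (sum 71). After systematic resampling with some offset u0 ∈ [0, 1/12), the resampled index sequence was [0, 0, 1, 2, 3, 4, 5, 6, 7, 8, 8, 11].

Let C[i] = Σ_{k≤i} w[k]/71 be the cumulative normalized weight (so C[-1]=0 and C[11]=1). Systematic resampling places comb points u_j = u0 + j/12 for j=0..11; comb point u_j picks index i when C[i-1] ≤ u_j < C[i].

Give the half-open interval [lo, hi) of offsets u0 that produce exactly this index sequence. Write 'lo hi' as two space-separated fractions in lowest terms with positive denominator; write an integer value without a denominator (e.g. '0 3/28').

0 5/426

C = [9/71, 15/71, 22/71, 25/71, 33/71, 40/71, 44/71, 52/71, 60/71, 64/71, 65/71, 1]
j=0 picked index 0: u0 ∈ [0, 9/71)
j=1 picked index 0: u0 ∈ [-1/12, 37/852)
j=2 picked index 1: u0 ∈ [-17/426, 19/426)
j=3 picked index 2: u0 ∈ [-11/284, 17/284)
j=4 picked index 3: u0 ∈ [-5/213, 4/213)
j=5 picked index 4: u0 ∈ [-55/852, 41/852)
j=6 picked index 5: u0 ∈ [-5/142, 9/142)
j=7 picked index 6: u0 ∈ [-17/852, 31/852)
j=8 picked index 7: u0 ∈ [-10/213, 14/213)
j=9 picked index 8: u0 ∈ [-5/284, 27/284)
j=10 picked index 8: u0 ∈ [-43/426, 5/426)
j=11 picked index 11: u0 ∈ [-1/852, 1/12)
intersection: [0, 5/426)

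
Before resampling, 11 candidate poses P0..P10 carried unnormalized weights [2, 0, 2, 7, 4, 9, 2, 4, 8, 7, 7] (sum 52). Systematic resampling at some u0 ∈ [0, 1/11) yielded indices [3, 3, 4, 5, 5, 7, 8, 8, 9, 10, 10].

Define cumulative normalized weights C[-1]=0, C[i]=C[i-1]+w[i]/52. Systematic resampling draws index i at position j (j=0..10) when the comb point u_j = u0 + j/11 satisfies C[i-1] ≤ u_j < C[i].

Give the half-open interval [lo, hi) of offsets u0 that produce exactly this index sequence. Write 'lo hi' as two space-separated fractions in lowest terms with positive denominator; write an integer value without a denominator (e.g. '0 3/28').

C = [1/26, 1/26, 1/13, 11/52, 15/52, 6/13, 1/2, 15/26, 19/26, 45/52, 1]
j=0 picked index 3: u0 ∈ [1/13, 11/52)
j=1 picked index 3: u0 ∈ [-2/143, 69/572)
j=2 picked index 4: u0 ∈ [17/572, 61/572)
j=3 picked index 5: u0 ∈ [9/572, 27/143)
j=4 picked index 5: u0 ∈ [-43/572, 14/143)
j=5 picked index 7: u0 ∈ [1/22, 35/286)
j=6 picked index 8: u0 ∈ [9/286, 53/286)
j=7 picked index 8: u0 ∈ [-17/286, 27/286)
j=8 picked index 9: u0 ∈ [1/286, 79/572)
j=9 picked index 10: u0 ∈ [27/572, 2/11)
j=10 picked index 10: u0 ∈ [-25/572, 1/11)
intersection: [1/13, 1/11)

1/13 1/11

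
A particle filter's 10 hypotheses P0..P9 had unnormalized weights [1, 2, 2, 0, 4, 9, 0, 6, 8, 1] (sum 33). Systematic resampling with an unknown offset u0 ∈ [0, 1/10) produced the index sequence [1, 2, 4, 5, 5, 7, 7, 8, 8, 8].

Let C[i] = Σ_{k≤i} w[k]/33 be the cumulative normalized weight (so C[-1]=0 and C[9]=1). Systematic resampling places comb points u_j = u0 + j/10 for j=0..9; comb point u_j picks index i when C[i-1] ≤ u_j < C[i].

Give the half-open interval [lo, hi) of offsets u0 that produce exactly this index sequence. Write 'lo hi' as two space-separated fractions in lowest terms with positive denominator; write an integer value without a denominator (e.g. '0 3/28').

C = [1/33, 1/11, 5/33, 5/33, 3/11, 6/11, 6/11, 8/11, 32/33, 1]
j=0 picked index 1: u0 ∈ [1/33, 1/11)
j=1 picked index 2: u0 ∈ [-1/110, 17/330)
j=2 picked index 4: u0 ∈ [-8/165, 4/55)
j=3 picked index 5: u0 ∈ [-3/110, 27/110)
j=4 picked index 5: u0 ∈ [-7/55, 8/55)
j=5 picked index 7: u0 ∈ [1/22, 5/22)
j=6 picked index 7: u0 ∈ [-3/55, 7/55)
j=7 picked index 8: u0 ∈ [3/110, 89/330)
j=8 picked index 8: u0 ∈ [-4/55, 28/165)
j=9 picked index 8: u0 ∈ [-19/110, 23/330)
intersection: [1/22, 17/330)

1/22 17/330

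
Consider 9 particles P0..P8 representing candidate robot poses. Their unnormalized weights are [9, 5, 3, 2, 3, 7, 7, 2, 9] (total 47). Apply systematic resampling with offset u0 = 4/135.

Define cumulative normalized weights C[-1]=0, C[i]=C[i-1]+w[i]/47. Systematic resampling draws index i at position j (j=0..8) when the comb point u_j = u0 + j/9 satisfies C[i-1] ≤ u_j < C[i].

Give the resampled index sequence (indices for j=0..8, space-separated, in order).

0 0 1 3 5 5 6 7 8

C = [9/47, 14/47, 17/47, 19/47, 22/47, 29/47, 36/47, 38/47, 1]
j=0: u_0=4/135 ∈ [0, 9/47) → index 0
j=1: u_1=19/135 ∈ [0, 9/47) → index 0
j=2: u_2=34/135 ∈ [9/47, 14/47) → index 1
j=3: u_3=49/135 ∈ [17/47, 19/47) → index 3
j=4: u_4=64/135 ∈ [22/47, 29/47) → index 5
j=5: u_5=79/135 ∈ [22/47, 29/47) → index 5
j=6: u_6=94/135 ∈ [29/47, 36/47) → index 6
j=7: u_7=109/135 ∈ [36/47, 38/47) → index 7
j=8: u_8=124/135 ∈ [38/47, 1) → index 8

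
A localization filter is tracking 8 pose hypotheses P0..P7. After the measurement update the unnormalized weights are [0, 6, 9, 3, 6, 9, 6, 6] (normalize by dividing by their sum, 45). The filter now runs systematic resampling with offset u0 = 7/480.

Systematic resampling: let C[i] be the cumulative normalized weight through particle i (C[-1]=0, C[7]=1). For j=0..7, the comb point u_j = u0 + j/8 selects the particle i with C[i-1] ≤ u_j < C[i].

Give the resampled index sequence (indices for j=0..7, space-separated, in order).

1 2 2 3 4 5 6 7

C = [0, 2/15, 1/3, 2/5, 8/15, 11/15, 13/15, 1]
j=0: u_0=7/480 ∈ [0, 2/15) → index 1
j=1: u_1=67/480 ∈ [2/15, 1/3) → index 2
j=2: u_2=127/480 ∈ [2/15, 1/3) → index 2
j=3: u_3=187/480 ∈ [1/3, 2/5) → index 3
j=4: u_4=247/480 ∈ [2/5, 8/15) → index 4
j=5: u_5=307/480 ∈ [8/15, 11/15) → index 5
j=6: u_6=367/480 ∈ [11/15, 13/15) → index 6
j=7: u_7=427/480 ∈ [13/15, 1) → index 7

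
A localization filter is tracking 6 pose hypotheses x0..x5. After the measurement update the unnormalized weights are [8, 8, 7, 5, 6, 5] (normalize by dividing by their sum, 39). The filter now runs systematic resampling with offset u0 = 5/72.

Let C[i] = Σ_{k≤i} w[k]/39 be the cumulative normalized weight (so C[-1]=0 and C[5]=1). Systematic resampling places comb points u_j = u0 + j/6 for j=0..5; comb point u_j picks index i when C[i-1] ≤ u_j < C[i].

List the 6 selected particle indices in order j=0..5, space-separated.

0 1 1 2 4 5

C = [8/39, 16/39, 23/39, 28/39, 34/39, 1]
j=0: u_0=5/72 ∈ [0, 8/39) → index 0
j=1: u_1=17/72 ∈ [8/39, 16/39) → index 1
j=2: u_2=29/72 ∈ [8/39, 16/39) → index 1
j=3: u_3=41/72 ∈ [16/39, 23/39) → index 2
j=4: u_4=53/72 ∈ [28/39, 34/39) → index 4
j=5: u_5=65/72 ∈ [34/39, 1) → index 5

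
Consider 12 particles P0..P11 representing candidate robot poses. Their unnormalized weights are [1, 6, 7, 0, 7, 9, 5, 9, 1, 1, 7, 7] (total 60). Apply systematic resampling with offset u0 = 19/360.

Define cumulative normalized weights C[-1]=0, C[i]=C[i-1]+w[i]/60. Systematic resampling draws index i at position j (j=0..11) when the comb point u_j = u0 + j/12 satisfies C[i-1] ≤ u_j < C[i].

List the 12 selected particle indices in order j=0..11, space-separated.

1 2 2 4 5 5 6 7 7 10 11 11

C = [1/60, 7/60, 7/30, 7/30, 7/20, 1/2, 7/12, 11/15, 3/4, 23/30, 53/60, 1]
j=0: u_0=19/360 ∈ [1/60, 7/60) → index 1
j=1: u_1=49/360 ∈ [7/60, 7/30) → index 2
j=2: u_2=79/360 ∈ [7/60, 7/30) → index 2
j=3: u_3=109/360 ∈ [7/30, 7/20) → index 4
j=4: u_4=139/360 ∈ [7/20, 1/2) → index 5
j=5: u_5=169/360 ∈ [7/20, 1/2) → index 5
j=6: u_6=199/360 ∈ [1/2, 7/12) → index 6
j=7: u_7=229/360 ∈ [7/12, 11/15) → index 7
j=8: u_8=259/360 ∈ [7/12, 11/15) → index 7
j=9: u_9=289/360 ∈ [23/30, 53/60) → index 10
j=10: u_10=319/360 ∈ [53/60, 1) → index 11
j=11: u_11=349/360 ∈ [53/60, 1) → index 11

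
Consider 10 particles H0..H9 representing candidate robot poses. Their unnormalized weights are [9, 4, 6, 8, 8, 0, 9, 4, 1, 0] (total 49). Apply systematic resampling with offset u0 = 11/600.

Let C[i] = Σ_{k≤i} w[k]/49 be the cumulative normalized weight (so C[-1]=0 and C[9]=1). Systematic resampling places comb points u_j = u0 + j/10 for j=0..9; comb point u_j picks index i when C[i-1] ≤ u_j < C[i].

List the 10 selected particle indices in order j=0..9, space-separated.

0 0 1 2 3 3 4 6 6 7

C = [9/49, 13/49, 19/49, 27/49, 5/7, 5/7, 44/49, 48/49, 1, 1]
j=0: u_0=11/600 ∈ [0, 9/49) → index 0
j=1: u_1=71/600 ∈ [0, 9/49) → index 0
j=2: u_2=131/600 ∈ [9/49, 13/49) → index 1
j=3: u_3=191/600 ∈ [13/49, 19/49) → index 2
j=4: u_4=251/600 ∈ [19/49, 27/49) → index 3
j=5: u_5=311/600 ∈ [19/49, 27/49) → index 3
j=6: u_6=371/600 ∈ [27/49, 5/7) → index 4
j=7: u_7=431/600 ∈ [5/7, 44/49) → index 6
j=8: u_8=491/600 ∈ [5/7, 44/49) → index 6
j=9: u_9=551/600 ∈ [44/49, 48/49) → index 7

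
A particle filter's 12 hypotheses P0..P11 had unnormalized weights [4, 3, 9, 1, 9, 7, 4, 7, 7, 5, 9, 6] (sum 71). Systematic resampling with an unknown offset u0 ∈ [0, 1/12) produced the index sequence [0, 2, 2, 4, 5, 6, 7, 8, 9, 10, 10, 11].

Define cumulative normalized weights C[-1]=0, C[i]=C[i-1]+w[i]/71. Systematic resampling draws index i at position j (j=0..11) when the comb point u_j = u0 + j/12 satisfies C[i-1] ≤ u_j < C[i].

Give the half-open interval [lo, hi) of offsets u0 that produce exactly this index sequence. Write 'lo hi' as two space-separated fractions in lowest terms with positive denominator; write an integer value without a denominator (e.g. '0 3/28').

11/213 4/71

C = [4/71, 7/71, 16/71, 17/71, 26/71, 33/71, 37/71, 44/71, 51/71, 56/71, 65/71, 1]
j=0 picked index 0: u0 ∈ [0, 4/71)
j=1 picked index 2: u0 ∈ [13/852, 121/852)
j=2 picked index 2: u0 ∈ [-29/426, 25/426)
j=3 picked index 4: u0 ∈ [-3/284, 33/284)
j=4 picked index 5: u0 ∈ [7/213, 28/213)
j=5 picked index 6: u0 ∈ [41/852, 89/852)
j=6 picked index 7: u0 ∈ [3/142, 17/142)
j=7 picked index 8: u0 ∈ [31/852, 115/852)
j=8 picked index 9: u0 ∈ [11/213, 26/213)
j=9 picked index 10: u0 ∈ [11/284, 47/284)
j=10 picked index 10: u0 ∈ [-19/426, 35/426)
j=11 picked index 11: u0 ∈ [-1/852, 1/12)
intersection: [11/213, 4/71)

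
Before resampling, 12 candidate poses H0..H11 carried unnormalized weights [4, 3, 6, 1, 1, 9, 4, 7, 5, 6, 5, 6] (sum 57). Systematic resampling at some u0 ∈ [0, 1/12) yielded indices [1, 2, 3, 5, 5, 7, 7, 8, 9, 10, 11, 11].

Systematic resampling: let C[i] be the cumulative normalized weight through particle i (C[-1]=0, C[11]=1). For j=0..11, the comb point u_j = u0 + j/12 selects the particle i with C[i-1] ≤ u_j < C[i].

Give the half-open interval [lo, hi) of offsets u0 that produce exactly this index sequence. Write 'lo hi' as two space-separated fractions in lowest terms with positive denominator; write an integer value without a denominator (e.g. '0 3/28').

17/228 3/38

C = [4/57, 7/57, 13/57, 14/57, 5/19, 8/19, 28/57, 35/57, 40/57, 46/57, 17/19, 1]
j=0 picked index 1: u0 ∈ [4/57, 7/57)
j=1 picked index 2: u0 ∈ [3/76, 11/76)
j=2 picked index 3: u0 ∈ [7/114, 3/38)
j=3 picked index 5: u0 ∈ [1/76, 13/76)
j=4 picked index 5: u0 ∈ [-4/57, 5/57)
j=5 picked index 7: u0 ∈ [17/228, 15/76)
j=6 picked index 7: u0 ∈ [-1/114, 13/114)
j=7 picked index 8: u0 ∈ [7/228, 9/76)
j=8 picked index 9: u0 ∈ [2/57, 8/57)
j=9 picked index 10: u0 ∈ [13/228, 11/76)
j=10 picked index 11: u0 ∈ [7/114, 1/6)
j=11 picked index 11: u0 ∈ [-5/228, 1/12)
intersection: [17/228, 3/38)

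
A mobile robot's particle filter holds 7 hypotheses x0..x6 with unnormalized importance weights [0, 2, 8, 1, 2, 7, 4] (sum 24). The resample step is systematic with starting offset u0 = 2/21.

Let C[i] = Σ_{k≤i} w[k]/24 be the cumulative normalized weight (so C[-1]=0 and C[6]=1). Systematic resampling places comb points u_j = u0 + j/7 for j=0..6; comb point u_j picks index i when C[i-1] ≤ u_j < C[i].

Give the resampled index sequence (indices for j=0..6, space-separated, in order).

2 2 2 4 5 5 6

C = [0, 1/12, 5/12, 11/24, 13/24, 5/6, 1]
j=0: u_0=2/21 ∈ [1/12, 5/12) → index 2
j=1: u_1=5/21 ∈ [1/12, 5/12) → index 2
j=2: u_2=8/21 ∈ [1/12, 5/12) → index 2
j=3: u_3=11/21 ∈ [11/24, 13/24) → index 4
j=4: u_4=2/3 ∈ [13/24, 5/6) → index 5
j=5: u_5=17/21 ∈ [13/24, 5/6) → index 5
j=6: u_6=20/21 ∈ [5/6, 1) → index 6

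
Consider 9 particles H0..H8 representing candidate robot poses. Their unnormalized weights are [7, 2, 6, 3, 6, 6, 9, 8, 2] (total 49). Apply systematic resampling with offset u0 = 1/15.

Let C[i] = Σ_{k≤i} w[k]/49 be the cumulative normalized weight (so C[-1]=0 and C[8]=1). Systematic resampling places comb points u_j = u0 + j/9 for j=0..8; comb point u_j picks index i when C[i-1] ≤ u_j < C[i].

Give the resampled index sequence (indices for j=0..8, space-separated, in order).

C = [1/7, 9/49, 15/49, 18/49, 24/49, 30/49, 39/49, 47/49, 1]
j=0: u_0=1/15 ∈ [0, 1/7) → index 0
j=1: u_1=8/45 ∈ [1/7, 9/49) → index 1
j=2: u_2=13/45 ∈ [9/49, 15/49) → index 2
j=3: u_3=2/5 ∈ [18/49, 24/49) → index 4
j=4: u_4=23/45 ∈ [24/49, 30/49) → index 5
j=5: u_5=28/45 ∈ [30/49, 39/49) → index 6
j=6: u_6=11/15 ∈ [30/49, 39/49) → index 6
j=7: u_7=38/45 ∈ [39/49, 47/49) → index 7
j=8: u_8=43/45 ∈ [39/49, 47/49) → index 7

0 1 2 4 5 6 6 7 7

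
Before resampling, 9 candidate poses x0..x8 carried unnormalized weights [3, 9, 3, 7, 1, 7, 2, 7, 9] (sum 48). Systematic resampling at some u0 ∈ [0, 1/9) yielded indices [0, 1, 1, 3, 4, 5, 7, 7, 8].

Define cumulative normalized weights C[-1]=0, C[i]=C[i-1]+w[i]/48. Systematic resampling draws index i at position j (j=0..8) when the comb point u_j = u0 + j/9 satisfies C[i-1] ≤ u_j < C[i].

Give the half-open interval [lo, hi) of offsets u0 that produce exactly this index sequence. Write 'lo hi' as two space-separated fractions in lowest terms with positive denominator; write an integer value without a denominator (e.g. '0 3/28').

1/72 1/36

C = [1/16, 1/4, 5/16, 11/24, 23/48, 5/8, 2/3, 13/16, 1]
j=0 picked index 0: u0 ∈ [0, 1/16)
j=1 picked index 1: u0 ∈ [-7/144, 5/36)
j=2 picked index 1: u0 ∈ [-23/144, 1/36)
j=3 picked index 3: u0 ∈ [-1/48, 1/8)
j=4 picked index 4: u0 ∈ [1/72, 5/144)
j=5 picked index 5: u0 ∈ [-11/144, 5/72)
j=6 picked index 7: u0 ∈ [0, 7/48)
j=7 picked index 7: u0 ∈ [-1/9, 5/144)
j=8 picked index 8: u0 ∈ [-11/144, 1/9)
intersection: [1/72, 1/36)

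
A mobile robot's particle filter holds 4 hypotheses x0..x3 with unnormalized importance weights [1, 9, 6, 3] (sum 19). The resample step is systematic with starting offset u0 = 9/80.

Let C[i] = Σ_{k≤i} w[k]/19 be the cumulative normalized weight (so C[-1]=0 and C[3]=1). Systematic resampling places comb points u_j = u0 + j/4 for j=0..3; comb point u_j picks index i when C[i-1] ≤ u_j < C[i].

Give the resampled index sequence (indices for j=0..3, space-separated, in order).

1 1 2 3

C = [1/19, 10/19, 16/19, 1]
j=0: u_0=9/80 ∈ [1/19, 10/19) → index 1
j=1: u_1=29/80 ∈ [1/19, 10/19) → index 1
j=2: u_2=49/80 ∈ [10/19, 16/19) → index 2
j=3: u_3=69/80 ∈ [16/19, 1) → index 3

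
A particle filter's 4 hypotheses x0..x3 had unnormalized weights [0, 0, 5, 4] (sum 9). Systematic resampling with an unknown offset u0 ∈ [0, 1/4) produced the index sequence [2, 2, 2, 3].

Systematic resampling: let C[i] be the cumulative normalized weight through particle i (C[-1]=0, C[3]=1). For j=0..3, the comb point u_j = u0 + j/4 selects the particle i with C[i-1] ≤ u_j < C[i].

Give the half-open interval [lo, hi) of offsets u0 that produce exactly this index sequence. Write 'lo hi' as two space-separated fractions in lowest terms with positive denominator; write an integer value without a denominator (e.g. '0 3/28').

0 1/18

C = [0, 0, 5/9, 1]
j=0 picked index 2: u0 ∈ [0, 5/9)
j=1 picked index 2: u0 ∈ [-1/4, 11/36)
j=2 picked index 2: u0 ∈ [-1/2, 1/18)
j=3 picked index 3: u0 ∈ [-7/36, 1/4)
intersection: [0, 1/18)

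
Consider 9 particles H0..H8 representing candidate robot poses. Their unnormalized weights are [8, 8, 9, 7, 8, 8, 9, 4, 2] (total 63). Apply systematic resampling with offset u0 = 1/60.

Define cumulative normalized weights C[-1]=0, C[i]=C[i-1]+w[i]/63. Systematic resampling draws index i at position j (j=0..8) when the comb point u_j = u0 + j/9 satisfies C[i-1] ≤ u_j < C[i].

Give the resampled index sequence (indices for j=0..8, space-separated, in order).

0 1 1 2 3 4 5 6 7

C = [8/63, 16/63, 25/63, 32/63, 40/63, 16/21, 19/21, 61/63, 1]
j=0: u_0=1/60 ∈ [0, 8/63) → index 0
j=1: u_1=23/180 ∈ [8/63, 16/63) → index 1
j=2: u_2=43/180 ∈ [8/63, 16/63) → index 1
j=3: u_3=7/20 ∈ [16/63, 25/63) → index 2
j=4: u_4=83/180 ∈ [25/63, 32/63) → index 3
j=5: u_5=103/180 ∈ [32/63, 40/63) → index 4
j=6: u_6=41/60 ∈ [40/63, 16/21) → index 5
j=7: u_7=143/180 ∈ [16/21, 19/21) → index 6
j=8: u_8=163/180 ∈ [19/21, 61/63) → index 7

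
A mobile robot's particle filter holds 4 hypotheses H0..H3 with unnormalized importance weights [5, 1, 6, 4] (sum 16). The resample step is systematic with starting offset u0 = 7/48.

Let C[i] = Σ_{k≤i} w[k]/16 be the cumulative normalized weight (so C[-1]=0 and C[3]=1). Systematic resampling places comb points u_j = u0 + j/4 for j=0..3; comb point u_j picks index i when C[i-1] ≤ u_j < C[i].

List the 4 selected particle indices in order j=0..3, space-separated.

C = [5/16, 3/8, 3/4, 1]
j=0: u_0=7/48 ∈ [0, 5/16) → index 0
j=1: u_1=19/48 ∈ [3/8, 3/4) → index 2
j=2: u_2=31/48 ∈ [3/8, 3/4) → index 2
j=3: u_3=43/48 ∈ [3/4, 1) → index 3

0 2 2 3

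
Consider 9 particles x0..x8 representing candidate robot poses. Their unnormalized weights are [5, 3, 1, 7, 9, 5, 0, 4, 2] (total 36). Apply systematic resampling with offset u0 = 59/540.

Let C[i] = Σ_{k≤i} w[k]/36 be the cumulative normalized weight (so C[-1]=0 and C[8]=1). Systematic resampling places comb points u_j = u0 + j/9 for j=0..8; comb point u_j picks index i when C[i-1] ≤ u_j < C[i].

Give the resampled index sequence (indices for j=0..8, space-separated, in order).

0 1 3 3 4 4 5 7 8

C = [5/36, 2/9, 1/4, 4/9, 25/36, 5/6, 5/6, 17/18, 1]
j=0: u_0=59/540 ∈ [0, 5/36) → index 0
j=1: u_1=119/540 ∈ [5/36, 2/9) → index 1
j=2: u_2=179/540 ∈ [1/4, 4/9) → index 3
j=3: u_3=239/540 ∈ [1/4, 4/9) → index 3
j=4: u_4=299/540 ∈ [4/9, 25/36) → index 4
j=5: u_5=359/540 ∈ [4/9, 25/36) → index 4
j=6: u_6=419/540 ∈ [25/36, 5/6) → index 5
j=7: u_7=479/540 ∈ [5/6, 17/18) → index 7
j=8: u_8=539/540 ∈ [17/18, 1) → index 8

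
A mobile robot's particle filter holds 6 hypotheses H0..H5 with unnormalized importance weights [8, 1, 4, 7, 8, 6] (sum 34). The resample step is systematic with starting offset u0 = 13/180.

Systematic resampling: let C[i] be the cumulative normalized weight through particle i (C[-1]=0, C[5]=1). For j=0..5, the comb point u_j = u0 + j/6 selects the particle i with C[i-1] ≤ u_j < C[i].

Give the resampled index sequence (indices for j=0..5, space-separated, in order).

C = [4/17, 9/34, 13/34, 10/17, 14/17, 1]
j=0: u_0=13/180 ∈ [0, 4/17) → index 0
j=1: u_1=43/180 ∈ [4/17, 9/34) → index 1
j=2: u_2=73/180 ∈ [13/34, 10/17) → index 3
j=3: u_3=103/180 ∈ [13/34, 10/17) → index 3
j=4: u_4=133/180 ∈ [10/17, 14/17) → index 4
j=5: u_5=163/180 ∈ [14/17, 1) → index 5

0 1 3 3 4 5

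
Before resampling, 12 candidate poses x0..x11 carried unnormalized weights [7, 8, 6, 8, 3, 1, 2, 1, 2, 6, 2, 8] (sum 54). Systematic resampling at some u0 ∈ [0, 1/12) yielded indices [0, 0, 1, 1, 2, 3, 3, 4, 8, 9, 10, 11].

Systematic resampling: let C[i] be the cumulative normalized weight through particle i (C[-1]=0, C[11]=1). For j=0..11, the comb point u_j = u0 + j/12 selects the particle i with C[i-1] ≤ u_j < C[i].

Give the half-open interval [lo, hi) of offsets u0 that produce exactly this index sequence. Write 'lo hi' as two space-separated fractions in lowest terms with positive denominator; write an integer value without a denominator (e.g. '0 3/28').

C = [7/54, 5/18, 7/18, 29/54, 16/27, 11/18, 35/54, 2/3, 19/27, 22/27, 23/27, 1]
j=0 picked index 0: u0 ∈ [0, 7/54)
j=1 picked index 0: u0 ∈ [-1/12, 5/108)
j=2 picked index 1: u0 ∈ [-1/27, 1/9)
j=3 picked index 1: u0 ∈ [-13/108, 1/36)
j=4 picked index 2: u0 ∈ [-1/18, 1/18)
j=5 picked index 3: u0 ∈ [-1/36, 13/108)
j=6 picked index 3: u0 ∈ [-1/9, 1/27)
j=7 picked index 4: u0 ∈ [-5/108, 1/108)
j=8 picked index 8: u0 ∈ [0, 1/27)
j=9 picked index 9: u0 ∈ [-5/108, 7/108)
j=10 picked index 10: u0 ∈ [-1/54, 1/54)
j=11 picked index 11: u0 ∈ [-7/108, 1/12)
intersection: [0, 1/108)

0 1/108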